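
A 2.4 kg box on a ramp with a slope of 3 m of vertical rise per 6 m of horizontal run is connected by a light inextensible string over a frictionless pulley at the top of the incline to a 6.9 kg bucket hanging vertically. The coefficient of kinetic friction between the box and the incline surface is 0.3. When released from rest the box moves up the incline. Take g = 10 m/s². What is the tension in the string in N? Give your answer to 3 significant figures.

30.5 N

For the box on the incline: the weight component along the slope is m₁g sin 26.57° = 2.4 × 10 × 0.4472 = 10.733 N and the normal force is N = m₁g cos 26.57° = 21.466 N.
Kinetic friction opposes the box's motion up the incline: f = μN = 0.3 × 21.466 = 6.440 N acting down the slope.
Newton's second law for the box (up-slope positive): T − 10.733 − 6.440 = 2.4 a. For the hanging bucket (downward positive): 6.9 × 10 − T = 6.9 a.
Adding the two equations eliminates T: 51.827 = 9.3 a, so a = 5.5728 m/s².
Then from the hanging bucket's equation, T = 6.9 × (10 − 5.5728) = 30.548 N.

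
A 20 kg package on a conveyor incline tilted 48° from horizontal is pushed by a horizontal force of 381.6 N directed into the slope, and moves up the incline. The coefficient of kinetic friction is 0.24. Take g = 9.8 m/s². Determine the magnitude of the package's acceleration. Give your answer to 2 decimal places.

The horizontal push has components F cos 48° = 381.6 × 0.6691 = 255.329 N up the incline and F sin 48° = 381.6 × 0.7431 = 283.567 N pressing into the surface.
The normal force is therefore N = mg cos 48° + F sin 48° = 131.144 + 283.567 = 414.711 N, and kinetic friction down the slope is μN = 0.24 × 414.711 = 99.531 N.
Along the incline: F cos 48° − mg sin 48° − μN = ma, so 255.329 − 145.648 − 99.531 = 20 a, giving a = 0.5075 m/s².

0.51 m/s²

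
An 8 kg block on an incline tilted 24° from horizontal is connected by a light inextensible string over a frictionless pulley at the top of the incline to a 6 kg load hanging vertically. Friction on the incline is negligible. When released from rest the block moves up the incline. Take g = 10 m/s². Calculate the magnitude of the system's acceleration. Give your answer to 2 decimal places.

1.96 m/s²

For the block on the incline: the weight component along the slope is m₁g sin 24° = 8 × 10 × 0.4067 = 32.536 N and the normal force is N = m₁g cos 24° = 73.084 N.
Newton's second law for the block (up-slope positive): T − 32.536 = 8 a. For the hanging load (downward positive): 6 × 10 − T = 6 a.
Adding the two equations eliminates T: 27.464 = 14 a, so a = 1.9617 m/s².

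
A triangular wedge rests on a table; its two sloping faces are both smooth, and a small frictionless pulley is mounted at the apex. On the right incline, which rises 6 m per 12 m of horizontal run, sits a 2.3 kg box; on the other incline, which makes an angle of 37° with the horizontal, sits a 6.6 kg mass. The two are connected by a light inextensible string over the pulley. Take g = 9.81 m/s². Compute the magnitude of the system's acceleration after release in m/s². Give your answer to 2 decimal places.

3.24 m/s²

Resolve each weight along its own incline: the 2.3 kg mass has component 2.3 × 9.81 × sin 26.57° = 10.090 N down its slope, and the 6.6 kg mass has 6.6 × 9.81 × sin 37° = 38.965 N down its slope.
The 6.6 kg side's 38.965 N exceeds the other side's 10.090 N, so that mass slides down and the 2.3 kg mass slides up. Taking that direction as positive, Newton's second law for the whole system gives 38.965 − 10.090 = (2.3 + 6.6) a, so a = 28.875 / 8.9 = 3.2444 m/s².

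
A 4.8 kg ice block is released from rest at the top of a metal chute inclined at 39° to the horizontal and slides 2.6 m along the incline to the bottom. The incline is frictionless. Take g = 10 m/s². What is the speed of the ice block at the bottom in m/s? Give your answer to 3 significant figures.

The weight component along the incline is mg sin 39° = 30.207 N and the normal force is N = mg cos 39° = 37.303 N.
With no friction, a = g sin 39° = 6.2932 m/s².
Starting from rest over a distance of 2.6 m, v² = 2aL = 2 × 6.2932 × 2.6 = 32.7246, so v = 5.7205 m/s.

5.72 m/s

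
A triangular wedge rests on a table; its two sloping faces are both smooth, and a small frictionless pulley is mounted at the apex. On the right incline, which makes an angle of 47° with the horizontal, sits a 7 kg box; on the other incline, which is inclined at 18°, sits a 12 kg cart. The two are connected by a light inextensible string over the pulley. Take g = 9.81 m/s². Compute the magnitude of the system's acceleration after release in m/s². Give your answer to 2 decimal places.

0.73 m/s²

Resolve each weight along its own incline: the 7 kg mass has component 7 × 9.81 × sin 47° = 50.222 N down its slope, and the 12 kg mass has 12 × 9.81 × sin 18° = 36.377 N down its slope.
The 7 kg side's 50.222 N exceeds the other side's 36.377 N, so that mass slides down and the 12 kg mass slides up. Taking that direction as positive, Newton's second law for the whole system gives 50.222 − 36.377 = (7 + 12) a, so a = 13.845 / 19 = 0.7287 m/s².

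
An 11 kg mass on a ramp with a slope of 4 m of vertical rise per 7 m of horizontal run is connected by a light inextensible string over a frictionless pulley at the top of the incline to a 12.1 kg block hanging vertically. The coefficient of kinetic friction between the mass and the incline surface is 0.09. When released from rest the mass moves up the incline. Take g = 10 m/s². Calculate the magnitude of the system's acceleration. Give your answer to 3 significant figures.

For the mass on the incline: the weight component along the slope is m₁g sin 29.74° = 11 × 10 × 0.4961 = 54.571 N and the normal force is N = m₁g cos 29.74° = 95.507 N.
Kinetic friction opposes the mass's motion up the incline: f = μN = 0.09 × 95.507 = 8.596 N acting down the slope.
Newton's second law for the mass (up-slope positive): T − 54.571 − 8.596 = 11 a. For the hanging block (downward positive): 12.1 × 10 − T = 12.1 a.
Adding the two equations eliminates T: 57.833 = 23.1 a, so a = 2.5036 m/s².

2.50 m/s²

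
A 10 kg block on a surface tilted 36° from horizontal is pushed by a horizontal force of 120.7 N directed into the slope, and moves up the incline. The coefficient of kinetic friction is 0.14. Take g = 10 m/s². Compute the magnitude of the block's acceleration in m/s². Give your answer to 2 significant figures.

1.8 m/s²

The horizontal push has components F cos 36° = 120.7 × 0.8090 = 97.646 N up the incline and F sin 36° = 120.7 × 0.5878 = 70.947 N pressing into the surface.
The normal force is therefore N = mg cos 36° + F sin 36° = 80.900 + 70.947 = 151.847 N, and kinetic friction down the slope is μN = 0.14 × 151.847 = 21.259 N.
Along the incline: F cos 36° − mg sin 36° − μN = ma, so 97.646 − 58.780 − 21.259 = 10 a, giving a = 1.7607 m/s².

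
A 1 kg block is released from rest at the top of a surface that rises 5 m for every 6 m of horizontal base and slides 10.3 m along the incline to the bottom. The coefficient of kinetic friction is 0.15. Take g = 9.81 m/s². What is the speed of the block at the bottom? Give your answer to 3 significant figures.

The weight component along the incline is mg sin 39.81° = 6.280 N and the normal force is N = mg cos 39.81° = 7.536 N.
Friction up the slope is f = μN = 0.15 × 7.536 = 1.130 N, so the net downslope force is 6.280 − 1.130 = 5.150 N and a = 5.150 / 1 = 5.1500 m/s².
Starting from rest over a distance of 10.3 m, v² = 2aL = 2 × 5.1500 × 10.3 = 106.0900, so v = 10.3000 m/s.

10.3 m/s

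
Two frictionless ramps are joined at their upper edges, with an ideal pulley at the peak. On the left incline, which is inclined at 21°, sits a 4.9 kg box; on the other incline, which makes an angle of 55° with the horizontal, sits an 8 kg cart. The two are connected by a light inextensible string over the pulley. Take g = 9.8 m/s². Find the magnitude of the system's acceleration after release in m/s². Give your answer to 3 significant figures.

Resolve each weight along its own incline: the 4.9 kg mass has component 4.9 × 9.8 × sin 21° = 17.209 N down its slope, and the 8 kg mass has 8 × 9.8 × sin 55° = 64.222 N down its slope.
The 8 kg side's 64.222 N exceeds the other side's 17.209 N, so that mass slides down and the 4.9 kg mass slides up. Taking that direction as positive, Newton's second law for the whole system gives 64.222 − 17.209 = (4.9 + 8) a, so a = 47.013 / 12.9 = 3.6444 m/s².

3.64 m/s²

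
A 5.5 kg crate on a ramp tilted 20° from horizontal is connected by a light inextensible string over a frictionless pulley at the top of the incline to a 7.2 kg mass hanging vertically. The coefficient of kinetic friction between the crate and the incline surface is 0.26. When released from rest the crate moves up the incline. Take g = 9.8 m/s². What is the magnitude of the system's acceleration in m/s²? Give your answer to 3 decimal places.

3.067 m/s²

For the crate on the incline: the weight component along the slope is m₁g sin 20° = 5.5 × 9.8 × 0.3420 = 18.434 N and the normal force is N = m₁g cos 20° = 50.649 N.
Kinetic friction opposes the crate's motion up the incline: f = μN = 0.26 × 50.649 = 13.169 N acting down the slope.
Newton's second law for the crate (up-slope positive): T − 18.434 − 13.169 = 5.5 a. For the hanging mass (downward positive): 7.2 × 9.8 − T = 7.2 a.
Adding the two equations eliminates T: 38.957 = 12.7 a, so a = 3.0675 m/s².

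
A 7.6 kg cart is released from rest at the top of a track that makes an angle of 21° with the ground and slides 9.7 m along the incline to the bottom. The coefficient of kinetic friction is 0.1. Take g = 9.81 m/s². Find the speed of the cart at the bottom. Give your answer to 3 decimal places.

7.102 m/s

The weight component along the incline is mg sin 21° = 26.718 N and the normal force is N = mg cos 21° = 69.604 N.
Friction up the slope is f = μN = 0.1 × 69.604 = 6.960 N, so the net downslope force is 26.718 − 6.960 = 19.758 N and a = 19.758 / 7.6 = 2.5997 m/s².
Starting from rest over a distance of 9.7 m, v² = 2aL = 2 × 2.5997 × 9.7 = 50.4342, so v = 7.1017 m/s.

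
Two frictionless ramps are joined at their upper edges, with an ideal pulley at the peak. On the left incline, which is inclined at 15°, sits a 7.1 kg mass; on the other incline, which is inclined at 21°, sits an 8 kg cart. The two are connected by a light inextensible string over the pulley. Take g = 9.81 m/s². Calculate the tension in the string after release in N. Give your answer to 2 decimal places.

22.77 N

Resolve each weight along its own incline: the 7.1 kg mass has component 7.1 × 9.81 × sin 15° = 18.027 N down its slope, and the 8 kg mass has 8 × 9.81 × sin 21° = 28.125 N down its slope.
The 8 kg side's 28.125 N exceeds the other side's 18.027 N, so that mass slides down and the 7.1 kg mass slides up. Taking that direction as positive, Newton's second law for the whole system gives 28.125 − 18.027 = (7.1 + 8) a, so a = 10.098 / 15.1 = 0.6687 m/s².
For the 7.1 kg mass (up-slope positive): T − 18.027 = 7.1 × 0.6687, so T = 22.775 N.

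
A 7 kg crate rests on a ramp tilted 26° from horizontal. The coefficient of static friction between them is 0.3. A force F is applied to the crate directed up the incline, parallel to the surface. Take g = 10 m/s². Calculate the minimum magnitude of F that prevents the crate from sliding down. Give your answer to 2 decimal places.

The normal force is N = mg cos 26° = 62.916 N. With F at its minimum the crate is on the verge of sliding down, so static friction is at its maximum μ_s N = 0.3 × 62.916 = 18.875 N and acts up the slope.
Equilibrium along the incline: F + μ_s N = mg sin 26°, so F = 30.686 − 18.875 = 11.811 N.

11.81 N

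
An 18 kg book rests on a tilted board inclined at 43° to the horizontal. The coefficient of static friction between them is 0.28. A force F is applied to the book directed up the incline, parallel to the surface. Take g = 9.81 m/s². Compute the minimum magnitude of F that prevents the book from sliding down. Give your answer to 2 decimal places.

84.27 N

The normal force is N = mg cos 43° = 129.142 N. With F at its minimum the book is on the verge of sliding down, so static friction is at its maximum μ_s N = 0.28 × 129.142 = 36.160 N and acts up the slope.
Equilibrium along the incline: F + μ_s N = mg sin 43°, so F = 120.427 − 36.160 = 84.267 N.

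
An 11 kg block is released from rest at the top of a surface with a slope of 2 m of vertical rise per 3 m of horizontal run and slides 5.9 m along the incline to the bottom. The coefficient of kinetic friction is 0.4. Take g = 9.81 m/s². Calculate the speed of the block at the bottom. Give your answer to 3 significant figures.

The weight component along the incline is mg sin 33.69° = 59.858 N and the normal force is N = mg cos 33.69° = 89.787 N.
Friction up the slope is f = μN = 0.4 × 89.787 = 35.915 N, so the net downslope force is 59.858 − 35.915 = 23.943 N and a = 23.943 / 11 = 2.1766 m/s².
Starting from rest over a distance of 5.9 m, v² = 2aL = 2 × 2.1766 × 5.9 = 25.6839, so v = 5.0679 m/s.

5.07 m/s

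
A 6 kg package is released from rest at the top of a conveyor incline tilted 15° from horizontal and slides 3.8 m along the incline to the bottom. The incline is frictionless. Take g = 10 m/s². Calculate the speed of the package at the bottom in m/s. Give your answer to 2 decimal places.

4.44 m/s

The weight component along the incline is mg sin 15° = 15.529 N and the normal force is N = mg cos 15° = 57.956 N.
With no friction, a = g sin 15° = 2.5882 m/s².
Starting from rest over a distance of 3.8 m, v² = 2aL = 2 × 2.5882 × 3.8 = 19.6703, so v = 4.4351 m/s.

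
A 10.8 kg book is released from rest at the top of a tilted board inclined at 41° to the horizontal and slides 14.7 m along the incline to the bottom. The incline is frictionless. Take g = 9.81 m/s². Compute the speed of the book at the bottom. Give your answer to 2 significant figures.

The weight component along the incline is mg sin 41° = 69.508 N and the normal force is N = mg cos 41° = 79.960 N.
With no friction, a = g sin 41° = 6.4359 m/s².
Starting from rest over a distance of 14.7 m, v² = 2aL = 2 × 6.4359 × 14.7 = 189.2155, so v = 13.7556 m/s.

14 m/s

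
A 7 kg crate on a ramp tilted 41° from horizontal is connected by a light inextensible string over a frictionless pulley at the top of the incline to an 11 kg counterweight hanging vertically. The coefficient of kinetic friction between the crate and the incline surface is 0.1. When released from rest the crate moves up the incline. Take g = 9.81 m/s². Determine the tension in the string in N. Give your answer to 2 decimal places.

For the crate on the incline: the weight component along the slope is m₁g sin 41° = 7 × 9.81 × 0.6561 = 45.054 N and the normal force is N = m₁g cos 41° = 51.826 N.
Kinetic friction opposes the crate's motion up the incline: f = μN = 0.1 × 51.826 = 5.183 N acting down the slope.
Newton's second law for the crate (up-slope positive): T − 45.054 − 5.183 = 7 a. For the hanging counterweight (downward positive): 11 × 9.81 − T = 11 a.
Adding the two equations eliminates T: 57.673 = 18 a, so a = 3.2041 m/s².
Then from the hanging counterweight's equation, T = 11 × (9.81 − 3.2041) = 72.665 N.

72.66 N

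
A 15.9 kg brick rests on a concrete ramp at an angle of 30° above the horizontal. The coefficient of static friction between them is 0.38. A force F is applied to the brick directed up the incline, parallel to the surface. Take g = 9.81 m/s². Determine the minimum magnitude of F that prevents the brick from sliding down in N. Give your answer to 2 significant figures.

The normal force is N = mg cos 30° = 135.082 N. With F at its minimum the brick is on the verge of sliding down, so static friction is at its maximum μ_s N = 0.38 × 135.082 = 51.331 N and acts up the slope.
Equilibrium along the incline: F + μ_s N = mg sin 30°, so F = 77.989 − 51.331 = 26.658 N.

27 N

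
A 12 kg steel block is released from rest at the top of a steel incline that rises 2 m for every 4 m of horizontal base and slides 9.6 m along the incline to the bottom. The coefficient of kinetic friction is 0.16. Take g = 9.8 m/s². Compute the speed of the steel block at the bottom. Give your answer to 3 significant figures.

7.56 m/s

The weight component along the incline is mg sin 26.57° = 52.592 N and the normal force is N = mg cos 26.57° = 105.185 N.
Friction up the slope is f = μN = 0.16 × 105.185 = 16.830 N, so the net downslope force is 52.592 − 16.830 = 35.762 N and a = 35.762 / 12 = 2.9802 m/s².
Starting from rest over a distance of 9.6 m, v² = 2aL = 2 × 2.9802 × 9.6 = 57.2198, so v = 7.5644 m/s.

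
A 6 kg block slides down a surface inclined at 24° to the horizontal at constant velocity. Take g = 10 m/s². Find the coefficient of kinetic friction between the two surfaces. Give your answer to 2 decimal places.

At constant velocity the net force along the incline is zero: mg sin 24° = μ mg cos 24°.
So μ = tan 24° = 0.4067 / 0.9135 = 0.4452.

0.45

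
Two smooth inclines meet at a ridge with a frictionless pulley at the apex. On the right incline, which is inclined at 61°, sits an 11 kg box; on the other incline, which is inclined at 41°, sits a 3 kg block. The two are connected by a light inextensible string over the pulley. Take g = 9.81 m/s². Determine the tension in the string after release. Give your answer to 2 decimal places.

35.39 N

Resolve each weight along its own incline: the 11 kg mass has component 11 × 9.81 × sin 61° = 94.380 N down its slope, and the 3 kg mass has 3 × 9.81 × sin 41° = 19.308 N down its slope.
The 11 kg side's 94.380 N exceeds the other side's 19.308 N, so that mass slides down and the 3 kg mass slides up. Taking that direction as positive, Newton's second law for the whole system gives 94.380 − 19.308 = (11 + 3) a, so a = 75.072 / 14 = 5.3623 m/s².
For the 3 kg mass (up-slope positive): T − 19.308 = 3 × 5.3623, so T = 35.395 N.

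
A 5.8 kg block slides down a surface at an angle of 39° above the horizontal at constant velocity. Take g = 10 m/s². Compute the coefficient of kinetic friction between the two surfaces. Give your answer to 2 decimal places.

At constant velocity the net force along the incline is zero: mg sin 39° = μ mg cos 39°.
So μ = tan 39° = 0.6293 / 0.7771 = 0.8098.

0.81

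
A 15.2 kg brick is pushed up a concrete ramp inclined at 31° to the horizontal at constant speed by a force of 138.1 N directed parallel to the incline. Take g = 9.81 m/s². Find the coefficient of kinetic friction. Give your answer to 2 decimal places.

0.48

At constant speed ΣF = 0 along the incline. The applied 138.1 N acts up the slope; the weight component mg sin 31° = 76.798 N and kinetic friction μN both act down the slope.
So 138.1 = 76.798 + μ × 127.814, giving μ = (138.1 − 76.798) / 127.814 = 0.4796.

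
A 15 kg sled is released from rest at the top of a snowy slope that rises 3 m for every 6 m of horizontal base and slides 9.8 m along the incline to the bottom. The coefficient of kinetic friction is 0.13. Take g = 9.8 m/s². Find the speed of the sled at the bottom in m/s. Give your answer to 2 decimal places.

The weight component along the incline is mg sin 26.57° = 65.740 N and the normal force is N = mg cos 26.57° = 131.481 N.
Friction up the slope is f = μN = 0.13 × 131.481 = 17.093 N, so the net downslope force is 65.740 − 17.093 = 48.647 N and a = 48.647 / 15 = 3.2431 m/s².
Starting from rest over a distance of 9.8 m, v² = 2aL = 2 × 3.2431 × 9.8 = 63.5648, so v = 7.9728 m/s.

7.97 m/s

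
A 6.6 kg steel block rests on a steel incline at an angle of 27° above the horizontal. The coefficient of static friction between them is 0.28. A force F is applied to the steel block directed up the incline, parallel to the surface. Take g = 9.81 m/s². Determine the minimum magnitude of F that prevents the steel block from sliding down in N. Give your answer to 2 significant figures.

The normal force is N = mg cos 27° = 57.689 N. With F at its minimum the steel block is on the verge of sliding down, so static friction is at its maximum μ_s N = 0.28 × 57.689 = 16.153 N and acts up the slope.
Equilibrium along the incline: F + μ_s N = mg sin 27°, so F = 29.394 − 16.153 = 13.241 N.

13 N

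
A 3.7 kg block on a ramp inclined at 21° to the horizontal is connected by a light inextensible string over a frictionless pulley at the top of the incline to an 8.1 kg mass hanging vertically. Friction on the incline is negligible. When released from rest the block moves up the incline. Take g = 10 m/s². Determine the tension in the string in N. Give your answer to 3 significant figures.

For the block on the incline: the weight component along the slope is m₁g sin 21° = 3.7 × 10 × 0.3584 = 13.261 N and the normal force is N = m₁g cos 21° = 34.542 N.
Newton's second law for the block (up-slope positive): T − 13.261 = 3.7 a. For the hanging mass (downward positive): 8.1 × 10 − T = 8.1 a.
Adding the two equations eliminates T: 67.739 = 11.8 a, so a = 5.7406 m/s².
Then from the hanging mass's equation, T = 8.1 × (10 − 5.7406) = 34.501 N.

34.5 N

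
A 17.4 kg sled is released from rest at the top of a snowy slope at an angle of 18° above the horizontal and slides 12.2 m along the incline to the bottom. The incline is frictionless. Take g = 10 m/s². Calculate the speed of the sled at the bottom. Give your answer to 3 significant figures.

8.68 m/s

The weight component along the incline is mg sin 18° = 53.769 N and the normal force is N = mg cos 18° = 165.484 N.
With no friction, a = g sin 18° = 3.0902 m/s².
Starting from rest over a distance of 12.2 m, v² = 2aL = 2 × 3.0902 × 12.2 = 75.4009, so v = 8.6834 m/s.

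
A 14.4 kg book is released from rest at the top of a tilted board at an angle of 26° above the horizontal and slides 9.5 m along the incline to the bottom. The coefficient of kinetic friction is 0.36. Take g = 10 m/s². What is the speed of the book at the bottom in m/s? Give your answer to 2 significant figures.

The weight component along the incline is mg sin 26° = 63.125 N and the normal force is N = mg cos 26° = 129.426 N.
Friction up the slope is f = μN = 0.36 × 129.426 = 46.593 N, so the net downslope force is 63.125 − 46.593 = 16.532 N and a = 16.532 / 14.4 = 1.1481 m/s².
Starting from rest over a distance of 9.5 m, v² = 2aL = 2 × 1.1481 × 9.5 = 21.8139, so v = 4.6705 m/s.

4.7 m/s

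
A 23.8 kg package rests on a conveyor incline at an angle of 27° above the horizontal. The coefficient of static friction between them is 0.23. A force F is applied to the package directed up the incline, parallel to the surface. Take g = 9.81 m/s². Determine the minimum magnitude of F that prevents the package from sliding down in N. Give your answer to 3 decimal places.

58.150 N

The normal force is N = mg cos 27° = 208.030 N. With F at its minimum the package is on the verge of sliding down, so static friction is at its maximum μ_s N = 0.23 × 208.030 = 47.847 N and acts up the slope.
Equilibrium along the incline: F + μ_s N = mg sin 27°, so F = 105.997 − 47.847 = 58.150 N.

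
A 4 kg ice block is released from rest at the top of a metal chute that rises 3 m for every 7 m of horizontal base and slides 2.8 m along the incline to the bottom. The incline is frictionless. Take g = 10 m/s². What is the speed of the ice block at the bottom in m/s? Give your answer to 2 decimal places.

4.70 m/s

The weight component along the incline is mg sin 23.20° = 15.757 N and the normal force is N = mg cos 23.20° = 36.766 N.
With no friction, a = g sin 23.20° = 3.9392 m/s².
Starting from rest over a distance of 2.8 m, v² = 2aL = 2 × 3.9392 × 2.8 = 22.0595, so v = 4.6968 m/s.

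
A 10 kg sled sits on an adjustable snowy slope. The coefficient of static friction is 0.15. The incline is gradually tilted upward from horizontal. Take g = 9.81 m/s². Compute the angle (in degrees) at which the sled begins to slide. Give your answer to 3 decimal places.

8.531°

At the threshold of sliding, static friction is at its maximum μ_s N and exactly balances the weight component along the incline: mg sin θ = μ_s mg cos θ.
Hence tan θ = μ_s = 0.15, so θ = arctan(0.15) = 8.5308°.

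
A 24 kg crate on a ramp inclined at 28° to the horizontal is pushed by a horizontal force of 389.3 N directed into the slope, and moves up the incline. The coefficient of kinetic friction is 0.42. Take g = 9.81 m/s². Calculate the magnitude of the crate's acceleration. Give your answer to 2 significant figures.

2.9 m/s²

The horizontal push has components F cos 28° = 389.3 × 0.8829 = 343.713 N up the incline and F sin 28° = 389.3 × 0.4695 = 182.776 N pressing into the surface.
The normal force is therefore N = mg cos 28° + F sin 28° = 207.870 + 182.776 = 390.646 N, and kinetic friction down the slope is μN = 0.42 × 390.646 = 164.071 N.
Along the incline: F cos 28° − mg sin 28° − μN = ma, so 343.713 − 110.539 − 164.071 = 24 a, giving a = 2.8793 m/s².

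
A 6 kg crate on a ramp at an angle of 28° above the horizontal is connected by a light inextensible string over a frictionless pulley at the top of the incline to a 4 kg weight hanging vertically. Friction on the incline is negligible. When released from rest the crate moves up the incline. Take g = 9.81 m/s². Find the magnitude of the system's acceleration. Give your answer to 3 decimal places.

1.161 m/s²

For the crate on the incline: the weight component along the slope is m₁g sin 28° = 6 × 9.81 × 0.4695 = 27.635 N and the normal force is N = m₁g cos 28° = 51.970 N.
Newton's second law for the crate (up-slope positive): T − 27.635 = 6 a. For the hanging weight (downward positive): 4 × 9.81 − T = 4 a.
Adding the two equations eliminates T: 11.605 = 10 a, so a = 1.1605 m/s².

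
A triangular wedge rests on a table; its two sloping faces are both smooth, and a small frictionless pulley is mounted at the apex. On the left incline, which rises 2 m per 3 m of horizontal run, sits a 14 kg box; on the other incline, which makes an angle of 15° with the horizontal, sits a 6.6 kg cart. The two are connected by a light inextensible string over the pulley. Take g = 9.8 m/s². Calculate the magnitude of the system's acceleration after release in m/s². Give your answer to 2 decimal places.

2.88 m/s²

Resolve each weight along its own incline: the 14 kg mass has component 14 × 9.8 × sin 33.69° = 76.105 N down its slope, and the 6.6 kg mass has 6.6 × 9.8 × sin 15° = 16.740 N down its slope.
The 14 kg side's 76.105 N exceeds the other side's 16.740 N, so that mass slides down and the 6.6 kg mass slides up. Taking that direction as positive, Newton's second law for the whole system gives 76.105 − 16.740 = (14 + 6.6) a, so a = 59.365 / 20.6 = 2.8818 m/s².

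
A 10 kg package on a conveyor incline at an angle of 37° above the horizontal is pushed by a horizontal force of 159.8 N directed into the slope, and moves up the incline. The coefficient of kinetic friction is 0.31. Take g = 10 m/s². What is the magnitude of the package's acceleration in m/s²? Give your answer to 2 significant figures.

The horizontal push has components F cos 37° = 159.8 × 0.7986 = 127.616 N up the incline and F sin 37° = 159.8 × 0.6018 = 96.168 N pressing into the surface.
The normal force is therefore N = mg cos 37° + F sin 37° = 79.860 + 96.168 = 176.028 N, and kinetic friction down the slope is μN = 0.31 × 176.028 = 54.569 N.
Along the incline: F cos 37° − mg sin 37° − μN = ma, so 127.616 − 60.180 − 54.569 = 10 a, giving a = 1.2867 m/s².

1.3 m/s²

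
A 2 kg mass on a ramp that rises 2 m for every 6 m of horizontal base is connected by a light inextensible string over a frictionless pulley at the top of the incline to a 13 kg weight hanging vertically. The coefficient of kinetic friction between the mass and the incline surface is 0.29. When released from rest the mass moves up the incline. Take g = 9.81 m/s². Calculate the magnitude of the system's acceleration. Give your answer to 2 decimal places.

For the mass on the incline: the weight component along the slope is m₁g sin 18.43° = 2 × 9.81 × 0.3162 = 6.204 N and the normal force is N = m₁g cos 18.43° = 18.613 N.
Kinetic friction opposes the mass's motion up the incline: f = μN = 0.29 × 18.613 = 5.398 N acting down the slope.
Newton's second law for the mass (up-slope positive): T − 6.204 − 5.398 = 2 a. For the hanging weight (downward positive): 13 × 9.81 − T = 13 a.
Adding the two equations eliminates T: 115.928 = 15 a, so a = 7.7285 m/s².

7.73 m/s²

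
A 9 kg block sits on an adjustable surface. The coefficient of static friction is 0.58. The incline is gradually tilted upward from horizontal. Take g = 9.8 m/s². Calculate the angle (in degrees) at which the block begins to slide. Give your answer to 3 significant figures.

30.1°

At the threshold of sliding, static friction is at its maximum μ_s N and exactly balances the weight component along the incline: mg sin θ = μ_s mg cos θ.
Hence tan θ = μ_s = 0.58, so θ = arctan(0.58) = 30.1137°.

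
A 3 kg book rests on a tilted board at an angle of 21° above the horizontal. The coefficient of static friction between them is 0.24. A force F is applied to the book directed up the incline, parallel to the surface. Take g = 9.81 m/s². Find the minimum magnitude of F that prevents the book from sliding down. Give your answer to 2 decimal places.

The normal force is N = mg cos 21° = 27.475 N. With F at its minimum the book is on the verge of sliding down, so static friction is at its maximum μ_s N = 0.24 × 27.475 = 6.594 N and acts up the slope.
Equilibrium along the incline: F + μ_s N = mg sin 21°, so F = 10.547 − 6.594 = 3.953 N.

3.95 N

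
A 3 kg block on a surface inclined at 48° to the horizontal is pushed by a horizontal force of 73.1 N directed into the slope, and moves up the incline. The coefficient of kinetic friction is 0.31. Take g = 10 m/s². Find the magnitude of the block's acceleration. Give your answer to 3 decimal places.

The horizontal push has components F cos 48° = 73.1 × 0.6691 = 48.911 N up the incline and F sin 48° = 73.1 × 0.7431 = 54.321 N pressing into the surface.
The normal force is therefore N = mg cos 48° + F sin 48° = 20.073 + 54.321 = 74.394 N, and kinetic friction down the slope is μN = 0.31 × 74.394 = 23.062 N.
Along the incline: F cos 48° − mg sin 48° − μN = ma, so 48.911 − 22.293 − 23.062 = 3 a, giving a = 1.1853 m/s².

1.185 m/s²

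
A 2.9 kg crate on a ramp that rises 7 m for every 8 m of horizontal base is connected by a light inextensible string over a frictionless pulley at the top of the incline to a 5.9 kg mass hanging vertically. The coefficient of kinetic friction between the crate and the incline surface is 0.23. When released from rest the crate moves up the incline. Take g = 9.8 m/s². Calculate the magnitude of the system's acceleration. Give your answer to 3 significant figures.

3.88 m/s²

For the crate on the incline: the weight component along the slope is m₁g sin 41.19° = 2.9 × 9.8 × 0.6585 = 18.715 N and the normal force is N = m₁g cos 41.19° = 21.388 N.
Kinetic friction opposes the crate's motion up the incline: f = μN = 0.23 × 21.388 = 4.919 N acting down the slope.
Newton's second law for the crate (up-slope positive): T − 18.715 − 4.919 = 2.9 a. For the hanging mass (downward positive): 5.9 × 9.8 − T = 5.9 a.
Adding the two equations eliminates T: 34.186 = 8.8 a, so a = 3.8848 m/s².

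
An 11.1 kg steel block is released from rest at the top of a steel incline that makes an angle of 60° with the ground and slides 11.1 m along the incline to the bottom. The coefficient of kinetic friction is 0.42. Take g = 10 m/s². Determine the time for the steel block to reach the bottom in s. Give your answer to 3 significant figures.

The weight component along the incline is mg sin 60° = 96.129 N and the normal force is N = mg cos 60° = 55.500 N.
Friction up the slope is f = μN = 0.42 × 55.500 = 23.310 N, so the net downslope force is 96.129 − 23.310 = 72.819 N and a = 72.819 / 11.1 = 6.5603 m/s².
Starting from rest, L = ½at², so t = √(2L/a) = √(2 × 11.1 / 6.5603) = 1.8396 s.

1.84 s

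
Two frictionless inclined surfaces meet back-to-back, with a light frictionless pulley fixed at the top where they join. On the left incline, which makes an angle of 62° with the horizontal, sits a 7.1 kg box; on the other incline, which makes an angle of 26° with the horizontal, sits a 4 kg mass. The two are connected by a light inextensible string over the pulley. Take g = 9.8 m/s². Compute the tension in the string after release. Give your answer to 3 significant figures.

33.1 N

Resolve each weight along its own incline: the 7.1 kg mass has component 7.1 × 9.8 × sin 62° = 61.435 N down its slope, and the 4 kg mass has 4 × 9.8 × sin 26° = 17.184 N down its slope.
The 7.1 kg side's 61.435 N exceeds the other side's 17.184 N, so that mass slides down and the 4 kg mass slides up. Taking that direction as positive, Newton's second law for the whole system gives 61.435 − 17.184 = (7.1 + 4) a, so a = 44.251 / 11.1 = 3.9866 m/s².
For the 4 kg mass (up-slope positive): T − 17.184 = 4 × 3.9866, so T = 33.130 N.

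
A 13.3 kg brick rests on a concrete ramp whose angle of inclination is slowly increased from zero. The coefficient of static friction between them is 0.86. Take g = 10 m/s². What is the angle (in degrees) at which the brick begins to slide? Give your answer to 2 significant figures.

41°

At the threshold of sliding, static friction is at its maximum μ_s N and exactly balances the weight component along the incline: mg sin θ = μ_s mg cos θ.
Hence tan θ = μ_s = 0.86, so θ = arctan(0.86) = 40.6955°.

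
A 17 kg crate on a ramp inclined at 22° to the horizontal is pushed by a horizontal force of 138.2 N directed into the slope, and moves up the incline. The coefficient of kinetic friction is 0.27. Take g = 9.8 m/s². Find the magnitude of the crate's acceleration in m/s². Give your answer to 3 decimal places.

The horizontal push has components F cos 22° = 138.2 × 0.9272 = 128.139 N up the incline and F sin 22° = 138.2 × 0.3746 = 51.770 N pressing into the surface.
The normal force is therefore N = mg cos 22° + F sin 22° = 154.472 + 51.770 = 206.242 N, and kinetic friction down the slope is μN = 0.27 × 206.242 = 55.685 N.
Along the incline: F cos 22° − mg sin 22° − μN = ma, so 128.139 − 62.408 − 55.685 = 17 a, giving a = 0.5909 m/s².

0.591 m/s²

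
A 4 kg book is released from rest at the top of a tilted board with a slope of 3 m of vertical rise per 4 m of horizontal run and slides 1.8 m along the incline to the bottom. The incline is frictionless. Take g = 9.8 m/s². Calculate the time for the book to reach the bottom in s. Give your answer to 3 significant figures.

0.782 s

The weight component along the incline is mg sin 36.87° = 23.520 N and the normal force is N = mg cos 36.87° = 31.360 N.
With no friction, a = g sin 36.87° = 5.8800 m/s².
Starting from rest, L = ½at², so t = √(2L/a) = √(2 × 1.8 / 5.8800) = 0.7825 s.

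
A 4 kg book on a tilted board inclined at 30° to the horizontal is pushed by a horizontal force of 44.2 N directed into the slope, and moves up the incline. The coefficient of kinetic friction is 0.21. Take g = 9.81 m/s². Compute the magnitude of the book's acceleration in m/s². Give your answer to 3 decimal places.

The horizontal push has components F cos 30° = 44.2 × 0.8660 = 38.277 N up the incline and F sin 30° = 44.2 × 0.5000 = 22.100 N pressing into the surface.
The normal force is therefore N = mg cos 30° + F sin 30° = 33.982 + 22.100 = 56.082 N, and kinetic friction down the slope is μN = 0.21 × 56.082 = 11.777 N.
Along the incline: F cos 30° − mg sin 30° − μN = ma, so 38.277 − 19.620 − 11.777 = 4 a, giving a = 1.7200 m/s².

1.720 m/s²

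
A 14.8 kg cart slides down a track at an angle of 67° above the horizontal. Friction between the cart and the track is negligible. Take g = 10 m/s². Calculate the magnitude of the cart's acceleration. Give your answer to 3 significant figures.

9.21 m/s²

Resolving the weight along the incline: the component pulling the cart down the slope is mg sin 67° = 14.8 × 10 × 0.9205 = 136.234 N, and the normal force is N = mg cos 67° = 14.8 × 10 × 0.3907 = 57.824 N.
With no friction the net force along the incline is 136.234 N, so a = g sin 67° = 136.234 / 14.8 = 9.2050 m/s².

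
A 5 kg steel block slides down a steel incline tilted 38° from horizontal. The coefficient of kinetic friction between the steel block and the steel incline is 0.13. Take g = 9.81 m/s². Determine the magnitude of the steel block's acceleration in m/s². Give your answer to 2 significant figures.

5.0 m/s²

Resolving the weight along the incline: the component pulling the steel block down the slope is mg sin 38° = 5 × 9.81 × 0.6157 = 30.200 N, and the normal force is N = mg cos 38° = 5 × 9.81 × 0.7880 = 38.651 N.
Kinetic friction acts up the slope with magnitude f = μN = 0.13 × 38.651 = 5.025 N.
Net force along the incline is 30.200 − 5.025 = 25.175 N, so a = 25.175 / 5 = 5.0350 m/s².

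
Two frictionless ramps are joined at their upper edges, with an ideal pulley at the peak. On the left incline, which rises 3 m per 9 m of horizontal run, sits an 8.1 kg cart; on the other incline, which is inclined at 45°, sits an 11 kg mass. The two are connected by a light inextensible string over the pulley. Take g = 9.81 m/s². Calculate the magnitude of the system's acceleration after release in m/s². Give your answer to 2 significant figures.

Resolve each weight along its own incline: the 8.1 kg mass has component 8.1 × 9.81 × sin 18.43° = 25.128 N down its slope, and the 11 kg mass has 11 × 9.81 × sin 45° = 76.304 N down its slope.
The 11 kg side's 76.304 N exceeds the other side's 25.128 N, so that mass slides down and the 8.1 kg mass slides up. Taking that direction as positive, Newton's second law for the whole system gives 76.304 − 25.128 = (8.1 + 11) a, so a = 51.176 / 19.1 = 2.6794 m/s².

2.7 m/s²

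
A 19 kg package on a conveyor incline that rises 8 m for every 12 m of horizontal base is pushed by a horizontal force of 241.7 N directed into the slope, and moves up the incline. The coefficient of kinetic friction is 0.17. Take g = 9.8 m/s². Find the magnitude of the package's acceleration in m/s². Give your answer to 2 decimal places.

2.56 m/s²

The horizontal push has components F cos 33.69° = 241.7 × 0.8321 = 201.119 N up the incline and F sin 33.69° = 241.7 × 0.5547 = 134.071 N pressing into the surface.
The normal force is therefore N = mg cos 33.69° + F sin 33.69° = 154.937 + 134.071 = 289.008 N, and kinetic friction down the slope is μN = 0.17 × 289.008 = 49.131 N.
Along the incline: F cos 33.69° − mg sin 33.69° − μN = ma, so 201.119 − 103.285 − 49.131 = 19 a, giving a = 2.5633 m/s².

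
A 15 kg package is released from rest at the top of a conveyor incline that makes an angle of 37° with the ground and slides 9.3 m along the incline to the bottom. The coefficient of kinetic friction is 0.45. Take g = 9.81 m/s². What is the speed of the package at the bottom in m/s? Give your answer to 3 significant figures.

The weight component along the incline is mg sin 37° = 88.557 N and the normal force is N = mg cos 37° = 117.519 N.
Friction up the slope is f = μN = 0.45 × 117.519 = 52.884 N, so the net downslope force is 88.557 − 52.884 = 35.673 N and a = 35.673 / 15 = 2.3782 m/s².
Starting from rest over a distance of 9.3 m, v² = 2aL = 2 × 2.3782 × 9.3 = 44.2345, so v = 6.6509 m/s.

6.65 m/s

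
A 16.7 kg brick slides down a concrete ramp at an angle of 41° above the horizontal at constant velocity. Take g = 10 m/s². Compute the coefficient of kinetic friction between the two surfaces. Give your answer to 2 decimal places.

0.87

At constant velocity the net force along the incline is zero: mg sin 41° = μ mg cos 41°.
So μ = tan 41° = 0.6561 / 0.7547 = 0.8694.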